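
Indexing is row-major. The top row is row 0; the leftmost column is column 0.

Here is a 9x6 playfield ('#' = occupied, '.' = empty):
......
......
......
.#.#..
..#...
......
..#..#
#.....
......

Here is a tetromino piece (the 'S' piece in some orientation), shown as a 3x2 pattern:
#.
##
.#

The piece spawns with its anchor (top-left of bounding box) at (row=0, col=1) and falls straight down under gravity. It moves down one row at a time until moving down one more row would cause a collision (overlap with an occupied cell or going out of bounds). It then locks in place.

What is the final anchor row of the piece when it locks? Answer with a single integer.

Answer: 1

Derivation:
Spawn at (row=0, col=1). Try each row:
  row 0: fits
  row 1: fits
  row 2: blocked -> lock at row 1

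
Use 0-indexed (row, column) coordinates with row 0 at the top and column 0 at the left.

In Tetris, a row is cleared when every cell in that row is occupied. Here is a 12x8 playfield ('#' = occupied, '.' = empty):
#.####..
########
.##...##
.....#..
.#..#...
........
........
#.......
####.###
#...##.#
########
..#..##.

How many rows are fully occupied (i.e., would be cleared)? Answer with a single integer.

Answer: 2

Derivation:
Check each row:
  row 0: 3 empty cells -> not full
  row 1: 0 empty cells -> FULL (clear)
  row 2: 4 empty cells -> not full
  row 3: 7 empty cells -> not full
  row 4: 6 empty cells -> not full
  row 5: 8 empty cells -> not full
  row 6: 8 empty cells -> not full
  row 7: 7 empty cells -> not full
  row 8: 1 empty cell -> not full
  row 9: 4 empty cells -> not full
  row 10: 0 empty cells -> FULL (clear)
  row 11: 5 empty cells -> not full
Total rows cleared: 2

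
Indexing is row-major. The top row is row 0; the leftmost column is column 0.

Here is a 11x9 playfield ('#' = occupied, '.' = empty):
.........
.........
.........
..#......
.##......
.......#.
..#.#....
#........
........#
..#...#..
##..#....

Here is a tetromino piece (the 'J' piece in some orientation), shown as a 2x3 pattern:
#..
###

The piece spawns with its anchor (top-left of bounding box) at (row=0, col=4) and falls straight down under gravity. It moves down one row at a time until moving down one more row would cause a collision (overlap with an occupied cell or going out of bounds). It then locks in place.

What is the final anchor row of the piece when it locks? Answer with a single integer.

Spawn at (row=0, col=4). Try each row:
  row 0: fits
  row 1: fits
  row 2: fits
  row 3: fits
  row 4: fits
  row 5: blocked -> lock at row 4

Answer: 4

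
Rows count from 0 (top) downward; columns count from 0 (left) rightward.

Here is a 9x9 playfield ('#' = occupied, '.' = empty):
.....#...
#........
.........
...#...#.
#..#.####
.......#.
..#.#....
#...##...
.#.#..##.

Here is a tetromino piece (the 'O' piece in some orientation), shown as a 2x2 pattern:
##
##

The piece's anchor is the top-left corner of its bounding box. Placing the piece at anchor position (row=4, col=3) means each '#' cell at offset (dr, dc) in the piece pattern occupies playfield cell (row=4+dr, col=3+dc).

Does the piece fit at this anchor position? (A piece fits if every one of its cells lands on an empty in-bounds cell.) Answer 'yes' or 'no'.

Check each piece cell at anchor (4, 3):
  offset (0,0) -> (4,3): occupied ('#') -> FAIL
  offset (0,1) -> (4,4): empty -> OK
  offset (1,0) -> (5,3): empty -> OK
  offset (1,1) -> (5,4): empty -> OK
All cells valid: no

Answer: no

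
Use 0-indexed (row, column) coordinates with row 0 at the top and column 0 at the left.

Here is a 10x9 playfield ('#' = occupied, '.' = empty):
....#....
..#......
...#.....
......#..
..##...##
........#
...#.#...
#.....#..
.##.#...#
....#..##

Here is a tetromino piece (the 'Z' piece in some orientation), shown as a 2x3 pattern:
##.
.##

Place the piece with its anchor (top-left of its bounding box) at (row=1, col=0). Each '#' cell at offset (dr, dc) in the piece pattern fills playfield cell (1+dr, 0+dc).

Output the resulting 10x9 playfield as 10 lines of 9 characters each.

Answer: ....#....
###......
.###.....
......#..
..##...##
........#
...#.#...
#.....#..
.##.#...#
....#..##

Derivation:
Fill (1+0,0+0) = (1,0)
Fill (1+0,0+1) = (1,1)
Fill (1+1,0+1) = (2,1)
Fill (1+1,0+2) = (2,2)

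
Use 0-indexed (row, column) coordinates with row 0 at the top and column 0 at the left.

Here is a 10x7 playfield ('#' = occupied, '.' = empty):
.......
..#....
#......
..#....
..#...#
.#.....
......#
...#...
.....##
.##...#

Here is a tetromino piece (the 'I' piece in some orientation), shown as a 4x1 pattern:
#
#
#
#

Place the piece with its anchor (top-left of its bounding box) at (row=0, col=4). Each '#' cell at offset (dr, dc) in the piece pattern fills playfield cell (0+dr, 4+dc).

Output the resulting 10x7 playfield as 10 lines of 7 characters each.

Answer: ....#..
..#.#..
#...#..
..#.#..
..#...#
.#.....
......#
...#...
.....##
.##...#

Derivation:
Fill (0+0,4+0) = (0,4)
Fill (0+1,4+0) = (1,4)
Fill (0+2,4+0) = (2,4)
Fill (0+3,4+0) = (3,4)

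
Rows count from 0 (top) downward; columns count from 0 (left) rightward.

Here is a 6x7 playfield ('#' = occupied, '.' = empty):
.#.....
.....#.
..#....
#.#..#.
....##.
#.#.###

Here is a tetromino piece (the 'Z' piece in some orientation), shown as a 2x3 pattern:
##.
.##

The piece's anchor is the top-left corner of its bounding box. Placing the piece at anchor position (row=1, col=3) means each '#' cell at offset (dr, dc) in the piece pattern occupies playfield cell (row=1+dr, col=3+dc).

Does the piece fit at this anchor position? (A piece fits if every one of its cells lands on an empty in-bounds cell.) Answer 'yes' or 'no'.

Check each piece cell at anchor (1, 3):
  offset (0,0) -> (1,3): empty -> OK
  offset (0,1) -> (1,4): empty -> OK
  offset (1,1) -> (2,4): empty -> OK
  offset (1,2) -> (2,5): empty -> OK
All cells valid: yes

Answer: yes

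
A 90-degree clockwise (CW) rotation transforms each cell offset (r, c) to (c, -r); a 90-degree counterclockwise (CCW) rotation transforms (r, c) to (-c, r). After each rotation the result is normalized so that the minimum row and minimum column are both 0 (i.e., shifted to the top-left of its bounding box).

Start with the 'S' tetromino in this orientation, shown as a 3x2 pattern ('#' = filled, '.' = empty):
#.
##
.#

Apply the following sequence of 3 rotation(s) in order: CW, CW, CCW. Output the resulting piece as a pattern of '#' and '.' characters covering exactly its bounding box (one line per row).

Answer: .##
##.

Derivation:
Start:
#.
##
.#
After rotation 1 (CW):
.##
##.
After rotation 2 (CW):
#.
##
.#
After rotation 3 (CCW):
.##
##.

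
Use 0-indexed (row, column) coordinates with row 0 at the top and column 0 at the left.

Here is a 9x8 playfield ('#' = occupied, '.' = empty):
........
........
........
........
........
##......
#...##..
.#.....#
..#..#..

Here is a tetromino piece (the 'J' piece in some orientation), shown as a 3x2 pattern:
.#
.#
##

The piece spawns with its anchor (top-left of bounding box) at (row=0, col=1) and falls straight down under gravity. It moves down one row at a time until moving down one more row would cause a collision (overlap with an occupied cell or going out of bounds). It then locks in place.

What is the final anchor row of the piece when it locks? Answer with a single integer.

Answer: 2

Derivation:
Spawn at (row=0, col=1). Try each row:
  row 0: fits
  row 1: fits
  row 2: fits
  row 3: blocked -> lock at row 2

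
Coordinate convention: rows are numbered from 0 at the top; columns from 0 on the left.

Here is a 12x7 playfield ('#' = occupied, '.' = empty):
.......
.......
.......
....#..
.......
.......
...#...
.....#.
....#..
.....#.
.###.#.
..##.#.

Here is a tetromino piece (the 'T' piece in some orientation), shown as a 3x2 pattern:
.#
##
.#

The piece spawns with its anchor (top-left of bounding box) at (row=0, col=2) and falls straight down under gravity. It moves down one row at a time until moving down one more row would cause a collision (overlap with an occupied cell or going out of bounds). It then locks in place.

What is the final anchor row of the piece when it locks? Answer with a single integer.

Spawn at (row=0, col=2). Try each row:
  row 0: fits
  row 1: fits
  row 2: fits
  row 3: fits
  row 4: blocked -> lock at row 3

Answer: 3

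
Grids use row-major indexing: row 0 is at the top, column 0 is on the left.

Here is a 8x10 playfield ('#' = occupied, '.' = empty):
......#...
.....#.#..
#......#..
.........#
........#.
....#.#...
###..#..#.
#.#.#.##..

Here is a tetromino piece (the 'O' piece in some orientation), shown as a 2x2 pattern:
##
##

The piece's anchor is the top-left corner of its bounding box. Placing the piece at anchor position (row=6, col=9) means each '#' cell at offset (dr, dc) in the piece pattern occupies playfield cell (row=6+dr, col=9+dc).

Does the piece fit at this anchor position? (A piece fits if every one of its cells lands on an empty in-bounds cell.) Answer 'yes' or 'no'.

Check each piece cell at anchor (6, 9):
  offset (0,0) -> (6,9): empty -> OK
  offset (0,1) -> (6,10): out of bounds -> FAIL
  offset (1,0) -> (7,9): empty -> OK
  offset (1,1) -> (7,10): out of bounds -> FAIL
All cells valid: no

Answer: no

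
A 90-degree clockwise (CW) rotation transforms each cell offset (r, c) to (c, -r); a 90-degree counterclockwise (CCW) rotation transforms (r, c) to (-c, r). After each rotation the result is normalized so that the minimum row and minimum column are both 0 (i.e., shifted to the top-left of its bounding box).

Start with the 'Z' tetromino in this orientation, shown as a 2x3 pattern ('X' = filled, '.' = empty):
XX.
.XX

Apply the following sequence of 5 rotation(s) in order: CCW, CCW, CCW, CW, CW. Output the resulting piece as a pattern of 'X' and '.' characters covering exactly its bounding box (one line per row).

Answer: .X
XX
X.

Derivation:
Start:
XX.
.XX
After rotation 1 (CCW):
.X
XX
X.
After rotation 2 (CCW):
XX.
.XX
After rotation 3 (CCW):
.X
XX
X.
After rotation 4 (CW):
XX.
.XX
After rotation 5 (CW):
.X
XX
X.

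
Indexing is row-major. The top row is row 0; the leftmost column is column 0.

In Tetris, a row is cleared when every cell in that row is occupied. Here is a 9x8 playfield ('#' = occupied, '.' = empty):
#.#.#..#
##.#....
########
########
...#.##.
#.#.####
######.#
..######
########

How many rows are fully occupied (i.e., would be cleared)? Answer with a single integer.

Check each row:
  row 0: 4 empty cells -> not full
  row 1: 5 empty cells -> not full
  row 2: 0 empty cells -> FULL (clear)
  row 3: 0 empty cells -> FULL (clear)
  row 4: 5 empty cells -> not full
  row 5: 2 empty cells -> not full
  row 6: 1 empty cell -> not full
  row 7: 2 empty cells -> not full
  row 8: 0 empty cells -> FULL (clear)
Total rows cleared: 3

Answer: 3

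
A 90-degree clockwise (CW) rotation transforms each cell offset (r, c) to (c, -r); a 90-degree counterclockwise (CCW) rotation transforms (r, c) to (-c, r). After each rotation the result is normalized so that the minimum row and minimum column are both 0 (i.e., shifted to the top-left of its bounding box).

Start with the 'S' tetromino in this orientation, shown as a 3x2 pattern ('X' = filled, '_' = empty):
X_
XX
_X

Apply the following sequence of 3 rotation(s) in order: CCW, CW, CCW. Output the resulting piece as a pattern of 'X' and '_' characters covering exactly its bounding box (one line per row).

Answer: _XX
XX_

Derivation:
Start:
X_
XX
_X
After rotation 1 (CCW):
_XX
XX_
After rotation 2 (CW):
X_
XX
_X
After rotation 3 (CCW):
_XX
XX_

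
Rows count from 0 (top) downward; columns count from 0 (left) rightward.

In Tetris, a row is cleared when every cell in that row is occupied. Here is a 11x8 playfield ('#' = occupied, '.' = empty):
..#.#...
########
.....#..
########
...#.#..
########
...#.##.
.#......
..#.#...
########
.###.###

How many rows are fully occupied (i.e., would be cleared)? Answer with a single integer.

Answer: 4

Derivation:
Check each row:
  row 0: 6 empty cells -> not full
  row 1: 0 empty cells -> FULL (clear)
  row 2: 7 empty cells -> not full
  row 3: 0 empty cells -> FULL (clear)
  row 4: 6 empty cells -> not full
  row 5: 0 empty cells -> FULL (clear)
  row 6: 5 empty cells -> not full
  row 7: 7 empty cells -> not full
  row 8: 6 empty cells -> not full
  row 9: 0 empty cells -> FULL (clear)
  row 10: 2 empty cells -> not full
Total rows cleared: 4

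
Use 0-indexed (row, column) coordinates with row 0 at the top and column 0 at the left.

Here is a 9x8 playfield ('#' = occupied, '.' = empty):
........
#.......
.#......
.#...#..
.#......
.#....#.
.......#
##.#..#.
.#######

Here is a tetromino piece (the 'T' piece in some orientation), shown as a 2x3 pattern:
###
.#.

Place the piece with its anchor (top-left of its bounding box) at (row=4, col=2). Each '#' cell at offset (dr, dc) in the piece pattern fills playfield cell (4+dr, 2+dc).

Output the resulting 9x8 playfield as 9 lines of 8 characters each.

Fill (4+0,2+0) = (4,2)
Fill (4+0,2+1) = (4,3)
Fill (4+0,2+2) = (4,4)
Fill (4+1,2+1) = (5,3)

Answer: ........
#.......
.#......
.#...#..
.####...
.#.#..#.
.......#
##.#..#.
.#######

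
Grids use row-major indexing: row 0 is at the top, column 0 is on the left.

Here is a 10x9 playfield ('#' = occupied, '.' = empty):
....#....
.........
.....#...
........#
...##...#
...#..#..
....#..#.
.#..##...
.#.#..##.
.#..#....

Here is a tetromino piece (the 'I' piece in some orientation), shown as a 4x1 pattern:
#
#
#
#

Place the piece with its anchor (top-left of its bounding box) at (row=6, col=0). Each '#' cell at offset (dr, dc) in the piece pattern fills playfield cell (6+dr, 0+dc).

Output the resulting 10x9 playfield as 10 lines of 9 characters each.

Fill (6+0,0+0) = (6,0)
Fill (6+1,0+0) = (7,0)
Fill (6+2,0+0) = (8,0)
Fill (6+3,0+0) = (9,0)

Answer: ....#....
.........
.....#...
........#
...##...#
...#..#..
#...#..#.
##..##...
##.#..##.
##..#....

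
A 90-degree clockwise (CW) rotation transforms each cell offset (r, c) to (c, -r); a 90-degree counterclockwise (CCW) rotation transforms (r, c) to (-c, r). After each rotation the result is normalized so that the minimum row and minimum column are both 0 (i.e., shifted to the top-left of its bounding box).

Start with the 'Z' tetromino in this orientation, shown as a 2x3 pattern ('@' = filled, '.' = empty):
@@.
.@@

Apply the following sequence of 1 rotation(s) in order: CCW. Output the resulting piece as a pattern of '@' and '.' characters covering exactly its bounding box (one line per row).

Answer: .@
@@
@.

Derivation:
Start:
@@.
.@@
After rotation 1 (CCW):
.@
@@
@.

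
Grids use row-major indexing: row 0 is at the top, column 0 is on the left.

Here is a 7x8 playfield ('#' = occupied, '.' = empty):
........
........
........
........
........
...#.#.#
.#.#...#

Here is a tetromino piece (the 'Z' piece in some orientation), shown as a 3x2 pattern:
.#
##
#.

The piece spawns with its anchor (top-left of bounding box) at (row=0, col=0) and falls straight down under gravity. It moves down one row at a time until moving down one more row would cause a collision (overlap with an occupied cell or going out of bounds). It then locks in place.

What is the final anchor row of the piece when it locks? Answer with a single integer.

Answer: 4

Derivation:
Spawn at (row=0, col=0). Try each row:
  row 0: fits
  row 1: fits
  row 2: fits
  row 3: fits
  row 4: fits
  row 5: blocked -> lock at row 4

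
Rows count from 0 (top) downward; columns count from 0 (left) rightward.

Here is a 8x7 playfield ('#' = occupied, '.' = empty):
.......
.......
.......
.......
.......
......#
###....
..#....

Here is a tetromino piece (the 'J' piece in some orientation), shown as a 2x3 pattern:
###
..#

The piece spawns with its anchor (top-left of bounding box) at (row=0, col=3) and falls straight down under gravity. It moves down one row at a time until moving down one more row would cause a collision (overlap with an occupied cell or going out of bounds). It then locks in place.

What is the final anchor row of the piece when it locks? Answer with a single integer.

Spawn at (row=0, col=3). Try each row:
  row 0: fits
  row 1: fits
  row 2: fits
  row 3: fits
  row 4: fits
  row 5: fits
  row 6: fits
  row 7: blocked -> lock at row 6

Answer: 6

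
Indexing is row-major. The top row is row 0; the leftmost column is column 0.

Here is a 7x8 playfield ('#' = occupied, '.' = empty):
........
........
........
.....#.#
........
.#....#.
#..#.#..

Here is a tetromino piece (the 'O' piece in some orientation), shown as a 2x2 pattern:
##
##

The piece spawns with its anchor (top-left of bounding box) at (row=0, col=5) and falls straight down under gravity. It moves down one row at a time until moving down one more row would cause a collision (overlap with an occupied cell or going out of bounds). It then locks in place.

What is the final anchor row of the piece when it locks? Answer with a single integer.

Spawn at (row=0, col=5). Try each row:
  row 0: fits
  row 1: fits
  row 2: blocked -> lock at row 1

Answer: 1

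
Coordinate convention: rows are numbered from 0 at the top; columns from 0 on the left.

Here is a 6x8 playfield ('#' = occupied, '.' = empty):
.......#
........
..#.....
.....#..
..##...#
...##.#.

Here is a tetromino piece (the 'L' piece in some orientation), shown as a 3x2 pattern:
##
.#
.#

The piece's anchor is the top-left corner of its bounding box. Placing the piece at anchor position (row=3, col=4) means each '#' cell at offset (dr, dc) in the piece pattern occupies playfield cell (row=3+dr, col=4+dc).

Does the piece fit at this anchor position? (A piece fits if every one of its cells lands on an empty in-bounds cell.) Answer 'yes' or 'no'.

Answer: no

Derivation:
Check each piece cell at anchor (3, 4):
  offset (0,0) -> (3,4): empty -> OK
  offset (0,1) -> (3,5): occupied ('#') -> FAIL
  offset (1,1) -> (4,5): empty -> OK
  offset (2,1) -> (5,5): empty -> OK
All cells valid: no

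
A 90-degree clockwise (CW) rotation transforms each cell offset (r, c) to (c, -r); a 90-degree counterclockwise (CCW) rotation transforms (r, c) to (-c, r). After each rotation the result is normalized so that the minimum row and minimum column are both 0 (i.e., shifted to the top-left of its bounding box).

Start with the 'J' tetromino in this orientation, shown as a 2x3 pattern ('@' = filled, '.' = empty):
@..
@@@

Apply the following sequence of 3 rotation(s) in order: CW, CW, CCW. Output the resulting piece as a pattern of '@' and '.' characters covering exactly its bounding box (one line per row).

Start:
@..
@@@
After rotation 1 (CW):
@@
@.
@.
After rotation 2 (CW):
@@@
..@
After rotation 3 (CCW):
@@
@.
@.

Answer: @@
@.
@.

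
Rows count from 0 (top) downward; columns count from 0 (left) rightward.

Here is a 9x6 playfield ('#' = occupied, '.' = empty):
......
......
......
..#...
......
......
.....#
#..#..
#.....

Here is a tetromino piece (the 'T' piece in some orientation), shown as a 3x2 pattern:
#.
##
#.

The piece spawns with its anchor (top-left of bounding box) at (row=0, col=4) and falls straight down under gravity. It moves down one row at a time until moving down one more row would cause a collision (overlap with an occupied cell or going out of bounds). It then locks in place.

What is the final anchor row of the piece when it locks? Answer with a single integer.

Spawn at (row=0, col=4). Try each row:
  row 0: fits
  row 1: fits
  row 2: fits
  row 3: fits
  row 4: fits
  row 5: blocked -> lock at row 4

Answer: 4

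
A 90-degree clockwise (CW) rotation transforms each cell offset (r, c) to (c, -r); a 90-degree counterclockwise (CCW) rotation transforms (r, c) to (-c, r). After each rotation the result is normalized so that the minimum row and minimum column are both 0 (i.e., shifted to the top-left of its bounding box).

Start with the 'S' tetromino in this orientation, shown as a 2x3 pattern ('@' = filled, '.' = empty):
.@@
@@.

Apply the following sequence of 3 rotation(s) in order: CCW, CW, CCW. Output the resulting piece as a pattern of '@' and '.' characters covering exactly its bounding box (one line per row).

Answer: @.
@@
.@

Derivation:
Start:
.@@
@@.
After rotation 1 (CCW):
@.
@@
.@
After rotation 2 (CW):
.@@
@@.
After rotation 3 (CCW):
@.
@@
.@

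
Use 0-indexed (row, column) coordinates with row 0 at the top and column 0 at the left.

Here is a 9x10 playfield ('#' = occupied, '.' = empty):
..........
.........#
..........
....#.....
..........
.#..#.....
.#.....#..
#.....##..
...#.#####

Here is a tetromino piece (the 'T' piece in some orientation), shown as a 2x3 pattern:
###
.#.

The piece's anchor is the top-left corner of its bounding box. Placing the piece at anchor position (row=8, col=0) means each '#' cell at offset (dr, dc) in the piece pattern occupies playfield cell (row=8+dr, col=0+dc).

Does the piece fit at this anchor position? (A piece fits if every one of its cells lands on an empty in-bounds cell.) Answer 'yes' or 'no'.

Check each piece cell at anchor (8, 0):
  offset (0,0) -> (8,0): empty -> OK
  offset (0,1) -> (8,1): empty -> OK
  offset (0,2) -> (8,2): empty -> OK
  offset (1,1) -> (9,1): out of bounds -> FAIL
All cells valid: no

Answer: no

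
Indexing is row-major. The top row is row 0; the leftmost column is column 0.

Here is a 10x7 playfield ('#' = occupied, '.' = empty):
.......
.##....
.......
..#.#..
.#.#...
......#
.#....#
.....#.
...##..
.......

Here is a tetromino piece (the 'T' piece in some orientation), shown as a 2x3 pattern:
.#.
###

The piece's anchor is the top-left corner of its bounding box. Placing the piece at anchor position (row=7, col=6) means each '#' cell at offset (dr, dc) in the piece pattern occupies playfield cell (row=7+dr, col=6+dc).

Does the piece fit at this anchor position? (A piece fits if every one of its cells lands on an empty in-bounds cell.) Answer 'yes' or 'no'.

Answer: no

Derivation:
Check each piece cell at anchor (7, 6):
  offset (0,1) -> (7,7): out of bounds -> FAIL
  offset (1,0) -> (8,6): empty -> OK
  offset (1,1) -> (8,7): out of bounds -> FAIL
  offset (1,2) -> (8,8): out of bounds -> FAIL
All cells valid: no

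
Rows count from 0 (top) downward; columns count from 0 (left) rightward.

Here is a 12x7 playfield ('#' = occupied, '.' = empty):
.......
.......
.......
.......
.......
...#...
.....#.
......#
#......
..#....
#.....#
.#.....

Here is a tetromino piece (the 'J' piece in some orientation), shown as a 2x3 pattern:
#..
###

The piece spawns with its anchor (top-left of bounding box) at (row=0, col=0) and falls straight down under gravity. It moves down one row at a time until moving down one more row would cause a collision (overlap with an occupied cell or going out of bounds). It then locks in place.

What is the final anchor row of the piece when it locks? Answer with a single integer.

Answer: 6

Derivation:
Spawn at (row=0, col=0). Try each row:
  row 0: fits
  row 1: fits
  row 2: fits
  row 3: fits
  row 4: fits
  row 5: fits
  row 6: fits
  row 7: blocked -> lock at row 6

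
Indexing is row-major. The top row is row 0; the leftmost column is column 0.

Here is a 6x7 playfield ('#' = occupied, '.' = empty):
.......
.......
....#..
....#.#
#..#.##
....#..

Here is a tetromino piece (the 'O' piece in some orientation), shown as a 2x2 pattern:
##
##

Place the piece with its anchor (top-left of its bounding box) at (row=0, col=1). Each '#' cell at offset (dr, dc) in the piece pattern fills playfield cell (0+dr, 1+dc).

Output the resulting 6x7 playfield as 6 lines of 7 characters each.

Answer: .##....
.##....
....#..
....#.#
#..#.##
....#..

Derivation:
Fill (0+0,1+0) = (0,1)
Fill (0+0,1+1) = (0,2)
Fill (0+1,1+0) = (1,1)
Fill (0+1,1+1) = (1,2)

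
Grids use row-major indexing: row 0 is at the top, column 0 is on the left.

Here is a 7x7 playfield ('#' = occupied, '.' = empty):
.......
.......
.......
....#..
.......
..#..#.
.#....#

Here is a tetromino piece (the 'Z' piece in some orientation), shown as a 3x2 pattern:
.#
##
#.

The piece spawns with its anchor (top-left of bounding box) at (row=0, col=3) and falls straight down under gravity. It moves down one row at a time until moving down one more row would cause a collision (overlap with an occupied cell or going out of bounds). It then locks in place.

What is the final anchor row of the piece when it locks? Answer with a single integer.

Answer: 1

Derivation:
Spawn at (row=0, col=3). Try each row:
  row 0: fits
  row 1: fits
  row 2: blocked -> lock at row 1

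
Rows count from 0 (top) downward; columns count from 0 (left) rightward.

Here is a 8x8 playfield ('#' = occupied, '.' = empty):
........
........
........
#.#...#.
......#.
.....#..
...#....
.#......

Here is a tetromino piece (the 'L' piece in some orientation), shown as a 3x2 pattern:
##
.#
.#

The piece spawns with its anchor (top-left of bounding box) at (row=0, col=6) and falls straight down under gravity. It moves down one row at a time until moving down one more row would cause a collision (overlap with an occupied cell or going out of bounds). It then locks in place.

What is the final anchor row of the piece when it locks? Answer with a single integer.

Spawn at (row=0, col=6). Try each row:
  row 0: fits
  row 1: fits
  row 2: fits
  row 3: blocked -> lock at row 2

Answer: 2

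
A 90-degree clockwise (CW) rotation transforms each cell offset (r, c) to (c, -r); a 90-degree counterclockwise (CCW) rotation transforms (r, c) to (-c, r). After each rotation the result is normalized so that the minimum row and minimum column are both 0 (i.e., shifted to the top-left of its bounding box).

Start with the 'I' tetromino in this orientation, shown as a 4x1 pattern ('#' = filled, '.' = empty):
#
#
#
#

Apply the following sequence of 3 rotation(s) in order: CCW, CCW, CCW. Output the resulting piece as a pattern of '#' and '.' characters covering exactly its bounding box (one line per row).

Answer: ####

Derivation:
Start:
#
#
#
#
After rotation 1 (CCW):
####
After rotation 2 (CCW):
#
#
#
#
After rotation 3 (CCW):
####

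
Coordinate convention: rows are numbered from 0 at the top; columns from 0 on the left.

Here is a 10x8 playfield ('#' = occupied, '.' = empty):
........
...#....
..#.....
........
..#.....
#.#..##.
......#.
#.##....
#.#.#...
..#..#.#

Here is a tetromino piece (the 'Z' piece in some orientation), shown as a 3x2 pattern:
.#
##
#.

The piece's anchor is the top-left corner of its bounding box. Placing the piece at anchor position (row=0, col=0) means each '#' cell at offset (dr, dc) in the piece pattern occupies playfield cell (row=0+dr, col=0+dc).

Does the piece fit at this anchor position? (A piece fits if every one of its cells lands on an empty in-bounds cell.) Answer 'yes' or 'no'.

Answer: yes

Derivation:
Check each piece cell at anchor (0, 0):
  offset (0,1) -> (0,1): empty -> OK
  offset (1,0) -> (1,0): empty -> OK
  offset (1,1) -> (1,1): empty -> OK
  offset (2,0) -> (2,0): empty -> OK
All cells valid: yes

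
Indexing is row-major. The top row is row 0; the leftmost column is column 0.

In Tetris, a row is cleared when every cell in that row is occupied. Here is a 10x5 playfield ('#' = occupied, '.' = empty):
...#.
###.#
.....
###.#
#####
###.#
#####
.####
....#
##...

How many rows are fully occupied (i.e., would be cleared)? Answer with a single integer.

Answer: 2

Derivation:
Check each row:
  row 0: 4 empty cells -> not full
  row 1: 1 empty cell -> not full
  row 2: 5 empty cells -> not full
  row 3: 1 empty cell -> not full
  row 4: 0 empty cells -> FULL (clear)
  row 5: 1 empty cell -> not full
  row 6: 0 empty cells -> FULL (clear)
  row 7: 1 empty cell -> not full
  row 8: 4 empty cells -> not full
  row 9: 3 empty cells -> not full
Total rows cleared: 2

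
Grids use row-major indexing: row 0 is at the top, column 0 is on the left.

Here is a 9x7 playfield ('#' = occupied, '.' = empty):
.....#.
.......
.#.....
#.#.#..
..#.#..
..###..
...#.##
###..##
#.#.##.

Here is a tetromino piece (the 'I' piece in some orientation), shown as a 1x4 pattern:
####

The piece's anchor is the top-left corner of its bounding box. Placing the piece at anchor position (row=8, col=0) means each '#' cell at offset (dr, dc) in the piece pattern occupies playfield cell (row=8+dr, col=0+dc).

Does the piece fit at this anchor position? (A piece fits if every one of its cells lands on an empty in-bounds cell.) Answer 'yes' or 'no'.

Answer: no

Derivation:
Check each piece cell at anchor (8, 0):
  offset (0,0) -> (8,0): occupied ('#') -> FAIL
  offset (0,1) -> (8,1): empty -> OK
  offset (0,2) -> (8,2): occupied ('#') -> FAIL
  offset (0,3) -> (8,3): empty -> OK
All cells valid: no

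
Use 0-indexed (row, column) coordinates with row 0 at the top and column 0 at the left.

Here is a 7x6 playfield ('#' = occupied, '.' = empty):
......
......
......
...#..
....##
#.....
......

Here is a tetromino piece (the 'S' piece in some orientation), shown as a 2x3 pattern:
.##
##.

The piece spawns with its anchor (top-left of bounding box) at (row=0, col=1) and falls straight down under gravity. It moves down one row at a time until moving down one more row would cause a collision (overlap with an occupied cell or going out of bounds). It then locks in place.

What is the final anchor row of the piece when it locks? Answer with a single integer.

Spawn at (row=0, col=1). Try each row:
  row 0: fits
  row 1: fits
  row 2: fits
  row 3: blocked -> lock at row 2

Answer: 2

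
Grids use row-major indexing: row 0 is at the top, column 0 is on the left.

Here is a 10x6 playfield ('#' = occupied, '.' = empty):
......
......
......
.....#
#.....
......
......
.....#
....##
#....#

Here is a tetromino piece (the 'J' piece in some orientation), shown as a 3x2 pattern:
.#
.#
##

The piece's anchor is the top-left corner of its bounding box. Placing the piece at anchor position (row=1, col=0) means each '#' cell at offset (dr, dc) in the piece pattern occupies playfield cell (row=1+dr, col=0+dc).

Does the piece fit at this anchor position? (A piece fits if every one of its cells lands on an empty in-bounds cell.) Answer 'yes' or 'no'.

Answer: yes

Derivation:
Check each piece cell at anchor (1, 0):
  offset (0,1) -> (1,1): empty -> OK
  offset (1,1) -> (2,1): empty -> OK
  offset (2,0) -> (3,0): empty -> OK
  offset (2,1) -> (3,1): empty -> OK
All cells valid: yes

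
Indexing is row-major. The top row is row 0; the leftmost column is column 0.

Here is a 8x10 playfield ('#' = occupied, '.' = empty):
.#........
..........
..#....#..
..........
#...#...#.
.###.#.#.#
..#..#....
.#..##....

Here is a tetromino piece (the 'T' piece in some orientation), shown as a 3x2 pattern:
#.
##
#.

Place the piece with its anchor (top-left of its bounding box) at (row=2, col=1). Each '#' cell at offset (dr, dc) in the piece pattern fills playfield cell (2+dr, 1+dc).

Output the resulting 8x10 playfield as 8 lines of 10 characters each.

Fill (2+0,1+0) = (2,1)
Fill (2+1,1+0) = (3,1)
Fill (2+1,1+1) = (3,2)
Fill (2+2,1+0) = (4,1)

Answer: .#........
..........
.##....#..
.##.......
##..#...#.
.###.#.#.#
..#..#....
.#..##....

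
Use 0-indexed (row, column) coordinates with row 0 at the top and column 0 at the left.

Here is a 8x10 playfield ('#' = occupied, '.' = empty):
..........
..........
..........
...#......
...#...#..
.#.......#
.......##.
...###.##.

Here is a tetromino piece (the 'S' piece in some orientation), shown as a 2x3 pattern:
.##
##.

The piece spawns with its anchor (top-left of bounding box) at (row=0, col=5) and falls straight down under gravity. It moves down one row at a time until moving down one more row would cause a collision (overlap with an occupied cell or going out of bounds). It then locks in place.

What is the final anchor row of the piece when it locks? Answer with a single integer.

Spawn at (row=0, col=5). Try each row:
  row 0: fits
  row 1: fits
  row 2: fits
  row 3: fits
  row 4: blocked -> lock at row 3

Answer: 3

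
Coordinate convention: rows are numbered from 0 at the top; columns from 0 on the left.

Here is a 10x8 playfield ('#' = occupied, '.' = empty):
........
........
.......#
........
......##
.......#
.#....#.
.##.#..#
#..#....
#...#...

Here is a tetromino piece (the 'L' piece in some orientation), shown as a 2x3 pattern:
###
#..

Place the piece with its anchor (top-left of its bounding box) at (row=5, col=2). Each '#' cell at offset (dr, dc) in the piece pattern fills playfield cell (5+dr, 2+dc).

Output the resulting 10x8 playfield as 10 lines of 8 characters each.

Answer: ........
........
.......#
........
......##
..###..#
.##...#.
.##.#..#
#..#....
#...#...

Derivation:
Fill (5+0,2+0) = (5,2)
Fill (5+0,2+1) = (5,3)
Fill (5+0,2+2) = (5,4)
Fill (5+1,2+0) = (6,2)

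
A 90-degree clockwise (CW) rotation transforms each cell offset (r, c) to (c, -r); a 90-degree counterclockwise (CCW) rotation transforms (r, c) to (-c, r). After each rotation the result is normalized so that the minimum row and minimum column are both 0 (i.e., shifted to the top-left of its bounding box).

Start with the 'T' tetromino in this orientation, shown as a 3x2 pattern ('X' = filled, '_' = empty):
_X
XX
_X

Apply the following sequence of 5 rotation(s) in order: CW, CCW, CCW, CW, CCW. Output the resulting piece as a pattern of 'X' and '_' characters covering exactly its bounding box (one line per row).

Start:
_X
XX
_X
After rotation 1 (CW):
_X_
XXX
After rotation 2 (CCW):
_X
XX
_X
After rotation 3 (CCW):
XXX
_X_
After rotation 4 (CW):
_X
XX
_X
After rotation 5 (CCW):
XXX
_X_

Answer: XXX
_X_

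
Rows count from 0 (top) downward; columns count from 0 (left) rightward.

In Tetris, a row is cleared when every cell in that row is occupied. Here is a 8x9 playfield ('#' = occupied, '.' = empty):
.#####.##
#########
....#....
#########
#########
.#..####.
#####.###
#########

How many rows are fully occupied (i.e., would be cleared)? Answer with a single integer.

Check each row:
  row 0: 2 empty cells -> not full
  row 1: 0 empty cells -> FULL (clear)
  row 2: 8 empty cells -> not full
  row 3: 0 empty cells -> FULL (clear)
  row 4: 0 empty cells -> FULL (clear)
  row 5: 4 empty cells -> not full
  row 6: 1 empty cell -> not full
  row 7: 0 empty cells -> FULL (clear)
Total rows cleared: 4

Answer: 4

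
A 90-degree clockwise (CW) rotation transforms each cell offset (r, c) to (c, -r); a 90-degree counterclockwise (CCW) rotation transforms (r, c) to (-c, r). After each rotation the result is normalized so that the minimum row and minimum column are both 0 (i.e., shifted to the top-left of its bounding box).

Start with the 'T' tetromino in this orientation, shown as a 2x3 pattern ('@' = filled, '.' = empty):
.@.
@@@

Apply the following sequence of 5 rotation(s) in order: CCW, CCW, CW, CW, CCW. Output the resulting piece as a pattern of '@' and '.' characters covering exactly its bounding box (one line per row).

Start:
.@.
@@@
After rotation 1 (CCW):
.@
@@
.@
After rotation 2 (CCW):
@@@
.@.
After rotation 3 (CW):
.@
@@
.@
After rotation 4 (CW):
.@.
@@@
After rotation 5 (CCW):
.@
@@
.@

Answer: .@
@@
.@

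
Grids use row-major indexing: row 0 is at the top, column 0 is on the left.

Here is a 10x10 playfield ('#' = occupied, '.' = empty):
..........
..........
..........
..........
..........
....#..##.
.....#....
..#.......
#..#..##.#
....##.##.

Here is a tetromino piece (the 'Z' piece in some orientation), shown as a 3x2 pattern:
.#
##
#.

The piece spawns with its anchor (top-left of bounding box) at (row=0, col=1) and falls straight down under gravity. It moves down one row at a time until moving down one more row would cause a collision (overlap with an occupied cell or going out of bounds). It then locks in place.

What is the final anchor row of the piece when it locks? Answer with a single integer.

Spawn at (row=0, col=1). Try each row:
  row 0: fits
  row 1: fits
  row 2: fits
  row 3: fits
  row 4: fits
  row 5: fits
  row 6: blocked -> lock at row 5

Answer: 5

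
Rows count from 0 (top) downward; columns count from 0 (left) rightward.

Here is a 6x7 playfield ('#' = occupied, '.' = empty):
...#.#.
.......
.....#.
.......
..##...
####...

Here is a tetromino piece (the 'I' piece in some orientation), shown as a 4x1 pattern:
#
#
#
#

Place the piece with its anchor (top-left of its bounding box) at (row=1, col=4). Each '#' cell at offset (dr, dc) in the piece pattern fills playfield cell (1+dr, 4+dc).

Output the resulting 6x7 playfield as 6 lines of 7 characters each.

Fill (1+0,4+0) = (1,4)
Fill (1+1,4+0) = (2,4)
Fill (1+2,4+0) = (3,4)
Fill (1+3,4+0) = (4,4)

Answer: ...#.#.
....#..
....##.
....#..
..###..
####...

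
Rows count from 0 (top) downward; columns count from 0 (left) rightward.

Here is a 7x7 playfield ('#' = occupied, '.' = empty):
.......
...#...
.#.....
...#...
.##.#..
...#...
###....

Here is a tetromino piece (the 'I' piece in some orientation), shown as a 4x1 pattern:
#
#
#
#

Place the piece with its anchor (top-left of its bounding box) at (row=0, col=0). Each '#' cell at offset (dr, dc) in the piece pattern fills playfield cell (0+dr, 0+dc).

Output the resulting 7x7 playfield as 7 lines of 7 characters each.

Fill (0+0,0+0) = (0,0)
Fill (0+1,0+0) = (1,0)
Fill (0+2,0+0) = (2,0)
Fill (0+3,0+0) = (3,0)

Answer: #......
#..#...
##.....
#..#...
.##.#..
...#...
###....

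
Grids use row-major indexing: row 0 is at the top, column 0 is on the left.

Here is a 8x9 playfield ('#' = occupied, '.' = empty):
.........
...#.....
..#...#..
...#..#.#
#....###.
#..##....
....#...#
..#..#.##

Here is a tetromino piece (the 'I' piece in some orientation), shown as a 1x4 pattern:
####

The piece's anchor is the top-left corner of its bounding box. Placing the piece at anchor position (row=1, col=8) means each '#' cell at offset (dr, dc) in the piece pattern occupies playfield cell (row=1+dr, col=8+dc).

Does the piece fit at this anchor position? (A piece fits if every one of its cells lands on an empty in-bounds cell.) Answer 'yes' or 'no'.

Answer: no

Derivation:
Check each piece cell at anchor (1, 8):
  offset (0,0) -> (1,8): empty -> OK
  offset (0,1) -> (1,9): out of bounds -> FAIL
  offset (0,2) -> (1,10): out of bounds -> FAIL
  offset (0,3) -> (1,11): out of bounds -> FAIL
All cells valid: no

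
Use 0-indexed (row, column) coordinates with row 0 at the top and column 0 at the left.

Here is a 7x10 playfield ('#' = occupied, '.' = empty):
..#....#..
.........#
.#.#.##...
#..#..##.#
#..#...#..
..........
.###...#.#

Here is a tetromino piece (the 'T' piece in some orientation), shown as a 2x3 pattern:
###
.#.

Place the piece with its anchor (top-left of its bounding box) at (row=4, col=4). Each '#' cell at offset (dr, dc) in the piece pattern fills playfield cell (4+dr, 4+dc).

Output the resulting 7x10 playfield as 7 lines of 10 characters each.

Answer: ..#....#..
.........#
.#.#.##...
#..#..##.#
#..#####..
.....#....
.###...#.#

Derivation:
Fill (4+0,4+0) = (4,4)
Fill (4+0,4+1) = (4,5)
Fill (4+0,4+2) = (4,6)
Fill (4+1,4+1) = (5,5)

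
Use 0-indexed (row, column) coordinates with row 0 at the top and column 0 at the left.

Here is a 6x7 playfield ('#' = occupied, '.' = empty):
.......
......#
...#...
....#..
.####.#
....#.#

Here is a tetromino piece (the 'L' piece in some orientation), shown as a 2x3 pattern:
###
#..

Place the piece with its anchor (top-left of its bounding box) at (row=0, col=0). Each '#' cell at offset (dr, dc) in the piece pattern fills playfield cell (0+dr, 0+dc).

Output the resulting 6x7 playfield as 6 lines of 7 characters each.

Answer: ###....
#.....#
...#...
....#..
.####.#
....#.#

Derivation:
Fill (0+0,0+0) = (0,0)
Fill (0+0,0+1) = (0,1)
Fill (0+0,0+2) = (0,2)
Fill (0+1,0+0) = (1,0)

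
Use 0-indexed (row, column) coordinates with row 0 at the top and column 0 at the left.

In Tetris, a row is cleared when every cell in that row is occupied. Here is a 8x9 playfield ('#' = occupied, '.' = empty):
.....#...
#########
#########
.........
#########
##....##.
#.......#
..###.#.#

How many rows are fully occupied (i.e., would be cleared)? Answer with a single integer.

Answer: 3

Derivation:
Check each row:
  row 0: 8 empty cells -> not full
  row 1: 0 empty cells -> FULL (clear)
  row 2: 0 empty cells -> FULL (clear)
  row 3: 9 empty cells -> not full
  row 4: 0 empty cells -> FULL (clear)
  row 5: 5 empty cells -> not full
  row 6: 7 empty cells -> not full
  row 7: 4 empty cells -> not full
Total rows cleared: 3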